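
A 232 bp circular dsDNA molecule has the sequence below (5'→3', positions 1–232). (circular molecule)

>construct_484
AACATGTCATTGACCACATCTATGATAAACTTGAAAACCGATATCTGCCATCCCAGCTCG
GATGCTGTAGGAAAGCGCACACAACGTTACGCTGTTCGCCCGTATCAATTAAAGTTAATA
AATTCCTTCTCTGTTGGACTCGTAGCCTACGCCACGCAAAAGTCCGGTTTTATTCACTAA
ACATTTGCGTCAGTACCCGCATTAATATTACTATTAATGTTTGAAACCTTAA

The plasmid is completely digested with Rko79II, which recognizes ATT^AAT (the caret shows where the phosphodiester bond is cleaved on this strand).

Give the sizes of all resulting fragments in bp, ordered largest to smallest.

Rko79II sites (ATTAAT) start at positions 201, 213.
Rko79II cuts after base 3 of each site, so after positions 203, 215.
Circular molecule, 2 cuts → 2 fragments:
  204–215 → 12 bp
  216–232 then 1–203 → 17 + 203 = 220 bp
Sorted largest to smallest: 220, 12 bp.

220, 12 bp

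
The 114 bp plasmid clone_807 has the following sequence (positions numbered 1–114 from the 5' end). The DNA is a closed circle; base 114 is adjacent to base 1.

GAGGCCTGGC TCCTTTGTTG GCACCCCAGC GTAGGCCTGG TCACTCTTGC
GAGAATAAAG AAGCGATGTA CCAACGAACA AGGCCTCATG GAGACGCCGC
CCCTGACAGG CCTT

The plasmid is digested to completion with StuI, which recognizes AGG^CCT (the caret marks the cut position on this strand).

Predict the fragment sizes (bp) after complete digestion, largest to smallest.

StuI sites (AGGCCT) start at positions 2, 33, 81, 108.
StuI cuts after base 3 of each site, so after positions 4, 35, 83, 110.
Circular molecule, 4 cuts → 4 fragments:
  5–35 → 31 bp
  36–83 → 48 bp
  84–110 → 27 bp
  111–114 then 1–4 → 4 + 4 = 8 bp
Sorted largest to smallest: 48, 31, 27, 8 bp.

48, 31, 27, 8 bp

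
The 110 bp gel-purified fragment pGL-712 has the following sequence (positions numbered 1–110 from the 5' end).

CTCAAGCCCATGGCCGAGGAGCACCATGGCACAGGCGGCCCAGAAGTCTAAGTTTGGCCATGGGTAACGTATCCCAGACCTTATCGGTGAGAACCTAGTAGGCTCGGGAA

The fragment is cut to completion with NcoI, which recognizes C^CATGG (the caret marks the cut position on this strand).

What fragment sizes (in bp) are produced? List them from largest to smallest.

52, 34, 16, 8 bp

NcoI sites (CCATGG) start at positions 8, 24, 58.
NcoI cuts after the first base of each site, so after positions 8, 24, 58.
Linear molecule, 3 cuts → 4 fragments:
  1–8 → 8 bp
  9–24 → 16 bp
  25–58 → 34 bp
  59–110 → 52 bp
Sorted largest to smallest: 52, 34, 16, 8 bp.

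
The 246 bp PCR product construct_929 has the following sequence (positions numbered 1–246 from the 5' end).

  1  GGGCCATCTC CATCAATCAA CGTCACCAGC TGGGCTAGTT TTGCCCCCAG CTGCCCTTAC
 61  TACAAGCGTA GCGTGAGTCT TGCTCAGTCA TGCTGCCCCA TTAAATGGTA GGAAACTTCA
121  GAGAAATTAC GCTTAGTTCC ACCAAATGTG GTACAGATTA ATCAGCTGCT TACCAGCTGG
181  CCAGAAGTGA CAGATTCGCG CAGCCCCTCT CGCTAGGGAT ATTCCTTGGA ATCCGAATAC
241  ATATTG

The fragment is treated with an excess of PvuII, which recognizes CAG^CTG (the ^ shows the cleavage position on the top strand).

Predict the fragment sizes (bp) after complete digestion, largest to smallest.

PvuII sites (CAGCTG) start at positions 27, 48, 163, 174.
PvuII cuts after base 3 of each site, so after positions 29, 50, 165, 176.
Linear molecule, 4 cuts → 5 fragments:
  1–29 → 29 bp
  30–50 → 21 bp
  51–165 → 115 bp
  166–176 → 11 bp
  177–246 → 70 bp
Sorted largest to smallest: 115, 70, 29, 21, 11 bp.

115, 70, 29, 21, 11 bp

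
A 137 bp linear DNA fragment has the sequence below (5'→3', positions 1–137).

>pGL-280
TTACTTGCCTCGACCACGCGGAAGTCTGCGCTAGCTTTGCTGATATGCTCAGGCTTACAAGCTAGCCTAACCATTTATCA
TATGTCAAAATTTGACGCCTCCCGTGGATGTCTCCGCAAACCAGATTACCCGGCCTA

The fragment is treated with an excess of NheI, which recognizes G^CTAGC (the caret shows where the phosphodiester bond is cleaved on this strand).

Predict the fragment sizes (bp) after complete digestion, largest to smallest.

NheI sites (GCTAGC) start at positions 30, 61.
NheI cuts after the first base of each site, so after positions 30, 61.
Linear molecule, 2 cuts → 3 fragments:
  1–30 → 30 bp
  31–61 → 31 bp
  62–137 → 76 bp
Sorted largest to smallest: 76, 31, 30 bp.

76, 31, 30 bp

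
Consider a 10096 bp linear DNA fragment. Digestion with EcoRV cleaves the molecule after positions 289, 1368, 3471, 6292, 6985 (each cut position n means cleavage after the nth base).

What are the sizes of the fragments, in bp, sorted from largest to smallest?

3111, 2821, 2103, 1079, 693, 289 bp

Linear molecule, 5 cuts → 6 fragments:
  289 − 0 = 289 bp
  1368 − 289 = 1079 bp
  3471 − 1368 = 2103 bp
  6292 − 3471 = 2821 bp
  6985 − 6292 = 693 bp
  10096 − 6985 = 3111 bp
Sorted largest to smallest: 3111, 2821, 2103, 1079, 693, 289 bp.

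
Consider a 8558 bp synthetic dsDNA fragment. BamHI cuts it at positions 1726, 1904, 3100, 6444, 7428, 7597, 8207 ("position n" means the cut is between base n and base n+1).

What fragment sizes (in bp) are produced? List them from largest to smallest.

3344, 1726, 1196, 984, 610, 351, 178, 169 bp

Linear molecule, 7 cuts → 8 fragments:
  1726 − 0 = 1726 bp
  1904 − 1726 = 178 bp
  3100 − 1904 = 1196 bp
  6444 − 3100 = 3344 bp
  7428 − 6444 = 984 bp
  7597 − 7428 = 169 bp
  8207 − 7597 = 610 bp
  8558 − 8207 = 351 bp
Sorted largest to smallest: 3344, 1726, 1196, 984, 610, 351, 178, 169 bp.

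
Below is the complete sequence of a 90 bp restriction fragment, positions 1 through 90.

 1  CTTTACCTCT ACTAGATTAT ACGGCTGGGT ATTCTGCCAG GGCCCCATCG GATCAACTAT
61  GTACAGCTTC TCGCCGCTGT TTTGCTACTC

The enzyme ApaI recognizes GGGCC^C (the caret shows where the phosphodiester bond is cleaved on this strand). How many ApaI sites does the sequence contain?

GGGCCC occurs starting at position 40.
ApaI cuts at 1 site.

1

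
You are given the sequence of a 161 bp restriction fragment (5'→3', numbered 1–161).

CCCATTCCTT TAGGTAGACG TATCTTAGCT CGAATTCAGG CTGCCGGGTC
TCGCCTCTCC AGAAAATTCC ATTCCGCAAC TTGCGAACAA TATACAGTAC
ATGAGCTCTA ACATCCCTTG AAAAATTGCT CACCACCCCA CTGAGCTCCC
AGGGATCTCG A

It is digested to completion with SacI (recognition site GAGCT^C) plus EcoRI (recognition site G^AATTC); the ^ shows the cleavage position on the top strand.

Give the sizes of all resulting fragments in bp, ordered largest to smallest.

75, 40, 32, 14 bp

SacI sites (GAGCTC) start at positions 103, 143.
SacI cuts after base 5 of each site (before the last base), so after positions 107, 147.
The EcoRI site (GAATTC) starts at position 32.
EcoRI cuts after the first base of each site, so after position 32.
Combined cut positions: 32, 107, 147.
Linear molecule, 3 cuts → 4 fragments:
  1–32 → 32 bp
  33–107 → 75 bp
  108–147 → 40 bp
  148–161 → 14 bp
Sorted largest to smallest: 75, 40, 32, 14 bp.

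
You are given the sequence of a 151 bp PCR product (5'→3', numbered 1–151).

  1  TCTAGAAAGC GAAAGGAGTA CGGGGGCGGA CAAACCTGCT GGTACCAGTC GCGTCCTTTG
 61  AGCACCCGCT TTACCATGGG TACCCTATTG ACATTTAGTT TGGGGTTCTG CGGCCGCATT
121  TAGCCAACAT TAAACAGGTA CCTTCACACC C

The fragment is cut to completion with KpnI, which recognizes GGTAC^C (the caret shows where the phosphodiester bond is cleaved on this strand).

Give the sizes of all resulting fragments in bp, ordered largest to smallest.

KpnI sites (GGTACC) start at positions 41, 79, 137.
KpnI cuts after base 5 of each site (before the last base), so after positions 45, 83, 141.
Linear molecule, 3 cuts → 4 fragments:
  1–45 → 45 bp
  46–83 → 38 bp
  84–141 → 58 bp
  142–151 → 10 bp
Sorted largest to smallest: 58, 45, 38, 10 bp.

58, 45, 38, 10 bp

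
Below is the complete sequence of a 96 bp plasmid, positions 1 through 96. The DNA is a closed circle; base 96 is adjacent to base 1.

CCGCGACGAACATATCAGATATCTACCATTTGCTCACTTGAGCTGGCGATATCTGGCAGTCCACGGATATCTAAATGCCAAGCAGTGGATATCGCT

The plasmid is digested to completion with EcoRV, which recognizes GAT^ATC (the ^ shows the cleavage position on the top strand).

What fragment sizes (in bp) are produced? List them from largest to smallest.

30, 26, 22, 18 bp

EcoRV sites (GATATC) start at positions 18, 48, 66, 88.
EcoRV cuts after base 3 of each site, so after positions 20, 50, 68, 90.
Circular molecule, 4 cuts → 4 fragments:
  21–50 → 30 bp
  51–68 → 18 bp
  69–90 → 22 bp
  91–96 then 1–20 → 6 + 20 = 26 bp
Sorted largest to smallest: 30, 26, 22, 18 bp.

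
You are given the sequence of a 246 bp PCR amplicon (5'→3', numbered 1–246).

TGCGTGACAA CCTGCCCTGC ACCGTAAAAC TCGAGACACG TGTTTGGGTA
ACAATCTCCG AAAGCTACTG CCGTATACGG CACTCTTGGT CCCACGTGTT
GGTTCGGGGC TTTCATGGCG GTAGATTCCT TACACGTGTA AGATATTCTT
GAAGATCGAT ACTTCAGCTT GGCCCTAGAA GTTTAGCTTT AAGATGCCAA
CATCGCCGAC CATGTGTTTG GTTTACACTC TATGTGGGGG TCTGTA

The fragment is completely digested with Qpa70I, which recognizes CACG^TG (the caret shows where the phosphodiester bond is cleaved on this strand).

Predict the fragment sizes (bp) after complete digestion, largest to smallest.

Qpa70I sites (CACGTG) start at positions 37, 93, 133.
Qpa70I cuts after base 4 of each site, so after positions 40, 96, 136.
Linear molecule, 3 cuts → 4 fragments:
  1–40 → 40 bp
  41–96 → 56 bp
  97–136 → 40 bp
  137–246 → 110 bp
Sorted largest to smallest: 110, 56, 40, 40 bp.

110, 56, 40, 40 bp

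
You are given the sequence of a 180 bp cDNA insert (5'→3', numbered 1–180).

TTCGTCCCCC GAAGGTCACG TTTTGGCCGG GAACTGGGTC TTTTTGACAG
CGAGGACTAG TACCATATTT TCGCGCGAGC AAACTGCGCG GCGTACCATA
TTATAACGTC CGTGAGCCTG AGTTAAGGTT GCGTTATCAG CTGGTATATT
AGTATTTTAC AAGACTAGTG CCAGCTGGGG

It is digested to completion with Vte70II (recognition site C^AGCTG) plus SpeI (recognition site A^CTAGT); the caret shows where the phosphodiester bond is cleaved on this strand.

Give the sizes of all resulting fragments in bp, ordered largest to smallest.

82, 56, 26, 8, 8 bp

Vte70II sites (CAGCTG) start at positions 138, 172.
Vte70II cuts after the first base of each site, so after positions 138, 172.
SpeI sites (ACTAGT) start at positions 56, 164.
SpeI cuts after the first base of each site, so after positions 56, 164.
Combined cut positions: 56, 138, 164, 172.
Linear molecule, 4 cuts → 5 fragments:
  1–56 → 56 bp
  57–138 → 82 bp
  139–164 → 26 bp
  165–172 → 8 bp
  173–180 → 8 bp
Sorted largest to smallest: 82, 56, 26, 8, 8 bp.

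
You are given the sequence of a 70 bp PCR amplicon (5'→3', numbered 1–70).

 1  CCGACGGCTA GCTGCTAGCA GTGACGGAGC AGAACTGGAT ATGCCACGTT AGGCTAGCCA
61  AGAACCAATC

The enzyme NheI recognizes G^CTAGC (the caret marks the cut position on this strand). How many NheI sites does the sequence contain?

3

GCTAGC occurs starting at positions 7, 14, 53.
NheI cuts at 3 sites.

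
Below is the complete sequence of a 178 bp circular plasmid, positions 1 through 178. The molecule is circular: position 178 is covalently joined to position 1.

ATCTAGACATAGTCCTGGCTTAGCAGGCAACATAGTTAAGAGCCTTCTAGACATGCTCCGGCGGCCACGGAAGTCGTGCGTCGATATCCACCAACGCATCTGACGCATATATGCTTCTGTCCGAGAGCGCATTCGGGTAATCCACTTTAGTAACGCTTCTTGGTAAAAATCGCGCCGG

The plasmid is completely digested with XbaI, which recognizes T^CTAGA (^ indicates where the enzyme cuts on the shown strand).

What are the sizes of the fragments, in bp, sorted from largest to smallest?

134, 44 bp

XbaI sites (TCTAGA) start at positions 2, 46.
XbaI cuts after the first base of each site, so after positions 2, 46.
Circular molecule, 2 cuts → 2 fragments:
  3–46 → 44 bp
  47–178 then 1–2 → 132 + 2 = 134 bp
Sorted largest to smallest: 134, 44 bp.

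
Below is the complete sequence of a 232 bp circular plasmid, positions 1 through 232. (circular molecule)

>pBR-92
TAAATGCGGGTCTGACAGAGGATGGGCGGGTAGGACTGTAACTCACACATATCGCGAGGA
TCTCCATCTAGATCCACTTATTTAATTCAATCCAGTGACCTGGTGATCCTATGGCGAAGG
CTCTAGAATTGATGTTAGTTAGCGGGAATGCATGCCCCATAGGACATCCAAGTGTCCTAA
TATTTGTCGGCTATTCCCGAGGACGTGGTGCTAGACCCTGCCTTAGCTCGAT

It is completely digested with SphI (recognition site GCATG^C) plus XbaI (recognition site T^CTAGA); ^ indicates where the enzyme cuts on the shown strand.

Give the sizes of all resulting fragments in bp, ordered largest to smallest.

The SphI site (GCATGC) starts at position 150.
SphI cuts after base 5 of each site (before the last base), so after position 154.
XbaI sites (TCTAGA) start at positions 67, 122.
XbaI cuts after the first base of each site, so after positions 67, 122.
Combined cut positions: 67, 122, 154.
Circular molecule, 3 cuts → 3 fragments:
  68–122 → 55 bp
  123–154 → 32 bp
  155–232 then 1–67 → 78 + 67 = 145 bp
Sorted largest to smallest: 145, 55, 32 bp.

145, 55, 32 bp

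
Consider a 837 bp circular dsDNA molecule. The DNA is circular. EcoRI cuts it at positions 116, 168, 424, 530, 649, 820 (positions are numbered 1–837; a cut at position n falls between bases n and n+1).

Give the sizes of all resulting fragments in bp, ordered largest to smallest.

256, 171, 133, 119, 106, 52 bp

Circular molecule, 6 cuts → 6 fragments:
  168 − 116 = 52 bp
  424 − 168 = 256 bp
  530 − 424 = 106 bp
  649 − 530 = 119 bp
  820 − 649 = 171 bp
  wrap: 837 − 820 + 116 = 133 bp
Sorted largest to smallest: 256, 171, 133, 119, 106, 52 bp.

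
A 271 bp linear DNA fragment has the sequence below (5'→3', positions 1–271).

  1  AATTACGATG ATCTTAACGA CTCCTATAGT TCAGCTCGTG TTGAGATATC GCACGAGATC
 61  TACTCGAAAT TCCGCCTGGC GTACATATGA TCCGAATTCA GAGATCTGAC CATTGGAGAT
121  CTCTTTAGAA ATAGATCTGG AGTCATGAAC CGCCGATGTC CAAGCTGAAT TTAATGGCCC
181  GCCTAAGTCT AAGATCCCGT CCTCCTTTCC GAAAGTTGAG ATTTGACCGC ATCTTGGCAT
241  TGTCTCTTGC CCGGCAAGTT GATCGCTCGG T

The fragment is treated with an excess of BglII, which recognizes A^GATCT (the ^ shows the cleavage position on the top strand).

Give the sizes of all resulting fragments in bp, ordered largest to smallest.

BglII sites (AGATCT) start at positions 56, 102, 117, 133.
BglII cuts after the first base of each site, so after positions 56, 102, 117, 133.
Linear molecule, 4 cuts → 5 fragments:
  1–56 → 56 bp
  57–102 → 46 bp
  103–117 → 15 bp
  118–133 → 16 bp
  134–271 → 138 bp
Sorted largest to smallest: 138, 56, 46, 16, 15 bp.

138, 56, 46, 16, 15 bp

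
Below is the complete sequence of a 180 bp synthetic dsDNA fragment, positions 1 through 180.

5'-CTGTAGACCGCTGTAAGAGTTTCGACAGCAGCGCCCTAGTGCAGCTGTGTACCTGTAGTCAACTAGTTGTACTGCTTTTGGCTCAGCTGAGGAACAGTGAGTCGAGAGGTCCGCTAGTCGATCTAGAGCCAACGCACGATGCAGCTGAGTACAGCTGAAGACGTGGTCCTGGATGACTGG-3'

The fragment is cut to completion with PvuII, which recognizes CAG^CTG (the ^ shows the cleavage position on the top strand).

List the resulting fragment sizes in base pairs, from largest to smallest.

PvuII sites (CAGCTG) start at positions 42, 84, 142, 152.
PvuII cuts after base 3 of each site, so after positions 44, 86, 144, 154.
Linear molecule, 4 cuts → 5 fragments:
  1–44 → 44 bp
  45–86 → 42 bp
  87–144 → 58 bp
  145–154 → 10 bp
  155–180 → 26 bp
Sorted largest to smallest: 58, 44, 42, 26, 10 bp.

58, 44, 42, 26, 10 bp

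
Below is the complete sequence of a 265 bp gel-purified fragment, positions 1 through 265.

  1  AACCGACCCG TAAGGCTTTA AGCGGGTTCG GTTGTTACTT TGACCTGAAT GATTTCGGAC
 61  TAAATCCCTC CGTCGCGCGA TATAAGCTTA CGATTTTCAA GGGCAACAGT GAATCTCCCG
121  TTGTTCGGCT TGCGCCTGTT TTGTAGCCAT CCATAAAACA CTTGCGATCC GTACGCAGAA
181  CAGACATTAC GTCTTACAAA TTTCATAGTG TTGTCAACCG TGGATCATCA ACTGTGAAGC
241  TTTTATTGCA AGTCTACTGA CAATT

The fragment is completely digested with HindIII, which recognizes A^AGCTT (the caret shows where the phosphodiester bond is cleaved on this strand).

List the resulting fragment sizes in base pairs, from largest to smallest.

153, 84, 28 bp

HindIII sites (AAGCTT) start at positions 84, 237.
HindIII cuts after the first base of each site, so after positions 84, 237.
Linear molecule, 2 cuts → 3 fragments:
  1–84 → 84 bp
  85–237 → 153 bp
  238–265 → 28 bp
Sorted largest to smallest: 153, 84, 28 bp.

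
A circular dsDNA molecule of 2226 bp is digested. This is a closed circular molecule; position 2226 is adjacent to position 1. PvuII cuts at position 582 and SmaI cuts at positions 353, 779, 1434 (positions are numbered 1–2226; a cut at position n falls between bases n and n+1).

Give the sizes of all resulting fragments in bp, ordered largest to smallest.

Combined cut positions (sorted): 353, 582, 779, 1434.
Circular molecule, 4 cuts → 4 fragments:
  582 − 353 = 229 bp
  779 − 582 = 197 bp
  1434 − 779 = 655 bp
  wrap: 2226 − 1434 + 353 = 1145 bp
Sorted largest to smallest: 1145, 655, 229, 197 bp.

1145, 655, 229, 197 bp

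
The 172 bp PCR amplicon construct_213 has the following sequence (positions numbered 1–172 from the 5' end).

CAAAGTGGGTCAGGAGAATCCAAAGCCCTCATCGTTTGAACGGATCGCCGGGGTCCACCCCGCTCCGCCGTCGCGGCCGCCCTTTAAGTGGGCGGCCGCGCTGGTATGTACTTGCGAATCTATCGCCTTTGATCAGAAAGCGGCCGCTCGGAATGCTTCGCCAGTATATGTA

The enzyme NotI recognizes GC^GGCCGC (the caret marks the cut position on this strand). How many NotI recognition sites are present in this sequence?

3

GCGGCCGC occurs starting at positions 73, 92, 140.
NotI cuts at 3 sites.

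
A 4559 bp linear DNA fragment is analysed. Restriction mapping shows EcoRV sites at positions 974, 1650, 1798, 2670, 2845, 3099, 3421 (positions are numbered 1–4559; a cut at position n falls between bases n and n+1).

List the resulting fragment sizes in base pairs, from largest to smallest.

1138, 974, 872, 676, 322, 254, 175, 148 bp

Linear molecule, 7 cuts → 8 fragments:
  974 − 0 = 974 bp
  1650 − 974 = 676 bp
  1798 − 1650 = 148 bp
  2670 − 1798 = 872 bp
  2845 − 2670 = 175 bp
  3099 − 2845 = 254 bp
  3421 − 3099 = 322 bp
  4559 − 3421 = 1138 bp
Sorted largest to smallest: 1138, 974, 872, 676, 322, 254, 175, 148 bp.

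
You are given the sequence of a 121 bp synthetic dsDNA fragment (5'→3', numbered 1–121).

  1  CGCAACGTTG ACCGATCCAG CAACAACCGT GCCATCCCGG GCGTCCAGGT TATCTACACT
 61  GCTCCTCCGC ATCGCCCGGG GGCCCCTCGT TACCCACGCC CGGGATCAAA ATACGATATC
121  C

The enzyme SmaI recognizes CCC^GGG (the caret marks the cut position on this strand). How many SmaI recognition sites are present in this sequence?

3

CCCGGG occurs starting at positions 36, 75, 99.
SmaI cuts at 3 sites.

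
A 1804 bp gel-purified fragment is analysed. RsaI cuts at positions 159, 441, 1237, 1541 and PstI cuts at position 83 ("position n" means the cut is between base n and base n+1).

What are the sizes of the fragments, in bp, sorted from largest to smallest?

796, 304, 282, 263, 83, 76 bp

Combined cut positions (sorted): 83, 159, 441, 1237, 1541.
Linear molecule, 5 cuts → 6 fragments:
  83 − 0 = 83 bp
  159 − 83 = 76 bp
  441 − 159 = 282 bp
  1237 − 441 = 796 bp
  1541 − 1237 = 304 bp
  1804 − 1541 = 263 bp
Sorted largest to smallest: 796, 304, 282, 263, 83, 76 bp.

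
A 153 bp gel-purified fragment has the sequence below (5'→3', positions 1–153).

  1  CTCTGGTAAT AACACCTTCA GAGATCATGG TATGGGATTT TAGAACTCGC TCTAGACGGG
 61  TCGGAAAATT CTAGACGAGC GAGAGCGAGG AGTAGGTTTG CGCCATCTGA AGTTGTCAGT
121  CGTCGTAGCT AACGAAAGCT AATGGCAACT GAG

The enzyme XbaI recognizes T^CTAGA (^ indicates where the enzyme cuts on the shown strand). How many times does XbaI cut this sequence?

2

TCTAGA occurs starting at positions 51, 70.
XbaI cuts at 2 sites.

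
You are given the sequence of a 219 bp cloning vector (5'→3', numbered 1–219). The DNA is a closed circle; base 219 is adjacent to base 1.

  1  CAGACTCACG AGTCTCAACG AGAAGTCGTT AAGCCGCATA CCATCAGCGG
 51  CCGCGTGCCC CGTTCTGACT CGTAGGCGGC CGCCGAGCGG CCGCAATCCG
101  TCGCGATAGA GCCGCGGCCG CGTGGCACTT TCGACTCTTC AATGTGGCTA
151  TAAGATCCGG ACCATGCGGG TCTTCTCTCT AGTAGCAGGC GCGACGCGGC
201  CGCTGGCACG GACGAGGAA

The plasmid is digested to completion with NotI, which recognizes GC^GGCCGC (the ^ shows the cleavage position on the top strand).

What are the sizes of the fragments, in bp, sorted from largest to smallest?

82, 70, 29, 27, 11 bp

NotI sites (GCGGCCGC) start at positions 47, 76, 87, 114, 196.
NotI cuts after base 2 of each site, so after positions 48, 77, 88, 115, 197.
Circular molecule, 5 cuts → 5 fragments:
  49–77 → 29 bp
  78–88 → 11 bp
  89–115 → 27 bp
  116–197 → 82 bp
  198–219 then 1–48 → 22 + 48 = 70 bp
Sorted largest to smallest: 82, 70, 29, 27, 11 bp.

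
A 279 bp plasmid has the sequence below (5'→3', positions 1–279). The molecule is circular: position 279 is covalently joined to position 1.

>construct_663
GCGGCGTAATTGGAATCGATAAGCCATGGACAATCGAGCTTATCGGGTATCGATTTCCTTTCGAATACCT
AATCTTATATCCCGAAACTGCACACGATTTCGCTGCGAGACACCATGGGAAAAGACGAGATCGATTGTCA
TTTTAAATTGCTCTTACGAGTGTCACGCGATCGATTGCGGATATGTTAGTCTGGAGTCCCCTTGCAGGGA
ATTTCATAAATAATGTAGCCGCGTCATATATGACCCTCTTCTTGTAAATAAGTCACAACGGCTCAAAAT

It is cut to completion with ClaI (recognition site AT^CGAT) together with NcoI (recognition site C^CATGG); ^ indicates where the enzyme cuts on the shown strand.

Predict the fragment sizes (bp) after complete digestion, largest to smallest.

124, 63, 40, 26, 18, 8 bp

ClaI sites (ATCGAT) start at positions 15, 49, 130, 170.
ClaI cuts after base 2 of each site, so after positions 16, 50, 131, 171.
NcoI sites (CCATGG) start at positions 24, 113.
NcoI cuts after the first base of each site, so after positions 24, 113.
Combined cut positions: 16, 24, 50, 113, 131, 171.
Circular molecule, 6 cuts → 6 fragments:
  17–24 → 8 bp
  25–50 → 26 bp
  51–113 → 63 bp
  114–131 → 18 bp
  132–171 → 40 bp
  172–279 then 1–16 → 108 + 16 = 124 bp
Sorted largest to smallest: 124, 63, 40, 26, 18, 8 bp.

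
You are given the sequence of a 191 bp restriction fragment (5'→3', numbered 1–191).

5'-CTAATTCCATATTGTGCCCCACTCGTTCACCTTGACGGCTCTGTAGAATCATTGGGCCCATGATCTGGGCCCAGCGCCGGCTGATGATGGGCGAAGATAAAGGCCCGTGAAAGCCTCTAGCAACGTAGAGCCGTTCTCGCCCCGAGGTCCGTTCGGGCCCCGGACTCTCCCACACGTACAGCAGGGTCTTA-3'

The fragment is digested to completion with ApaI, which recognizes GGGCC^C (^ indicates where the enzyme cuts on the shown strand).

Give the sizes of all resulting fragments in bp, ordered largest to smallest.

88, 58, 32, 13 bp

ApaI sites (GGGCCC) start at positions 54, 67, 155.
ApaI cuts after base 5 of each site (before the last base), so after positions 58, 71, 159.
Linear molecule, 3 cuts → 4 fragments:
  1–58 → 58 bp
  59–71 → 13 bp
  72–159 → 88 bp
  160–191 → 32 bp
Sorted largest to smallest: 88, 58, 32, 13 bp.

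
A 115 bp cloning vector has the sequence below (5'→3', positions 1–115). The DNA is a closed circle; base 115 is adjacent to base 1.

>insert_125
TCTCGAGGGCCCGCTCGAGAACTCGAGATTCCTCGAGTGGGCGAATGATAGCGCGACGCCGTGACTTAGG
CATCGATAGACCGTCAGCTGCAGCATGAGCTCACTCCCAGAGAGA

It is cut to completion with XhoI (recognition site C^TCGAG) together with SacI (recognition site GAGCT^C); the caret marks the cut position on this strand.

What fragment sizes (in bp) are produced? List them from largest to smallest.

XhoI sites (CTCGAG) start at positions 2, 14, 22, 32.
XhoI cuts after the first base of each site, so after positions 2, 14, 22, 32.
The SacI site (GAGCTC) starts at position 97.
SacI cuts after base 5 of each site (before the last base), so after position 101.
Combined cut positions: 2, 14, 22, 32, 101.
Circular molecule, 5 cuts → 5 fragments:
  3–14 → 12 bp
  15–22 → 8 bp
  23–32 → 10 bp
  33–101 → 69 bp
  102–115 then 1–2 → 14 + 2 = 16 bp
Sorted largest to smallest: 69, 16, 12, 10, 8 bp.

69, 16, 12, 10, 8 bp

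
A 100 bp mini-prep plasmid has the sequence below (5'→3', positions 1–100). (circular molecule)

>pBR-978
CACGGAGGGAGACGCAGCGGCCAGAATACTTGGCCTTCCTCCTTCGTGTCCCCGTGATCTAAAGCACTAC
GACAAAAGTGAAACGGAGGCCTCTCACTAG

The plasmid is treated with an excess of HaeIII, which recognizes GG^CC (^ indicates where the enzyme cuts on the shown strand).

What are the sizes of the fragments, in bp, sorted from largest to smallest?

56, 31, 13 bp

HaeIII sites (GGCC) start at positions 19, 32, 88.
HaeIII cuts after base 2 of each site, so after positions 20, 33, 89.
Circular molecule, 3 cuts → 3 fragments:
  21–33 → 13 bp
  34–89 → 56 bp
  90–100 then 1–20 → 11 + 20 = 31 bp
Sorted largest to smallest: 56, 31, 13 bp.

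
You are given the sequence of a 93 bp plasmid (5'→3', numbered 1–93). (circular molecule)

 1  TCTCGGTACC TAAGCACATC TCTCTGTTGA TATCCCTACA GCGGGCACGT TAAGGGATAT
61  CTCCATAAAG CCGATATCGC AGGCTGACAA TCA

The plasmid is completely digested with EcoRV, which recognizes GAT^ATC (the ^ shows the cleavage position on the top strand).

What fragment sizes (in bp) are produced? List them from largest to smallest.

49, 27, 17 bp

EcoRV sites (GATATC) start at positions 29, 56, 73.
EcoRV cuts after base 3 of each site, so after positions 31, 58, 75.
Circular molecule, 3 cuts → 3 fragments:
  32–58 → 27 bp
  59–75 → 17 bp
  76–93 then 1–31 → 18 + 31 = 49 bp
Sorted largest to smallest: 49, 27, 17 bp.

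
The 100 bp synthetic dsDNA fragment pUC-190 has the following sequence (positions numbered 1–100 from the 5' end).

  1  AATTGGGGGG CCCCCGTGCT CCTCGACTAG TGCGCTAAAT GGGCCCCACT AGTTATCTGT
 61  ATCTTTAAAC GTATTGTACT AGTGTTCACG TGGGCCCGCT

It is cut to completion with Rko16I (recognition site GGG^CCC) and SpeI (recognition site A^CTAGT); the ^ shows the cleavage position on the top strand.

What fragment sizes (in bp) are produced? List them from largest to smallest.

Rko16I sites (GGGCCC) start at positions 8, 41, 92.
Rko16I cuts after base 3 of each site, so after positions 10, 43, 94.
SpeI sites (ACTAGT) start at positions 26, 48, 78.
SpeI cuts after the first base of each site, so after positions 26, 48, 78.
Combined cut positions: 10, 26, 43, 48, 78, 94.
Linear molecule, 6 cuts → 7 fragments:
  1–10 → 10 bp
  11–26 → 16 bp
  27–43 → 17 bp
  44–48 → 5 bp
  49–78 → 30 bp
  79–94 → 16 bp
  95–100 → 6 bp
Sorted largest to smallest: 30, 17, 16, 16, 10, 6, 5 bp.

30, 17, 16, 16, 10, 6, 5 bp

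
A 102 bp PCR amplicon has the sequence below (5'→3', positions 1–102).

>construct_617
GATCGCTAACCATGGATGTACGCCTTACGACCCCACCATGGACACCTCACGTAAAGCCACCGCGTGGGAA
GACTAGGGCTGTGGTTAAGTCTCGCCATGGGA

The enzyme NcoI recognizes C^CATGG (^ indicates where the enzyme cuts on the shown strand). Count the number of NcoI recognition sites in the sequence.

3

CCATGG occurs starting at positions 10, 36, 95.
NcoI cuts at 3 sites.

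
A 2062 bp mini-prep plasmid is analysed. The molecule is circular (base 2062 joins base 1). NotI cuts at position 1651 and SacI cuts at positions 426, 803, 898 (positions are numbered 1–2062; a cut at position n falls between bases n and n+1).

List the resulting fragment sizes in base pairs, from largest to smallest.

837, 753, 377, 95 bp

Combined cut positions (sorted): 426, 803, 898, 1651.
Circular molecule, 4 cuts → 4 fragments:
  803 − 426 = 377 bp
  898 − 803 = 95 bp
  1651 − 898 = 753 bp
  wrap: 2062 − 1651 + 426 = 837 bp
Sorted largest to smallest: 837, 753, 377, 95 bp.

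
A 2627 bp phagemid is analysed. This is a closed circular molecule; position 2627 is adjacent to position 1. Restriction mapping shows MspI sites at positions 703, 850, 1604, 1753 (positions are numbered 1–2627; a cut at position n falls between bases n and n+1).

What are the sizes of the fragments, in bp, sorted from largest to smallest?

Circular molecule, 4 cuts → 4 fragments:
  850 − 703 = 147 bp
  1604 − 850 = 754 bp
  1753 − 1604 = 149 bp
  wrap: 2627 − 1753 + 703 = 1577 bp
Sorted largest to smallest: 1577, 754, 149, 147 bp.

1577, 754, 149, 147 bp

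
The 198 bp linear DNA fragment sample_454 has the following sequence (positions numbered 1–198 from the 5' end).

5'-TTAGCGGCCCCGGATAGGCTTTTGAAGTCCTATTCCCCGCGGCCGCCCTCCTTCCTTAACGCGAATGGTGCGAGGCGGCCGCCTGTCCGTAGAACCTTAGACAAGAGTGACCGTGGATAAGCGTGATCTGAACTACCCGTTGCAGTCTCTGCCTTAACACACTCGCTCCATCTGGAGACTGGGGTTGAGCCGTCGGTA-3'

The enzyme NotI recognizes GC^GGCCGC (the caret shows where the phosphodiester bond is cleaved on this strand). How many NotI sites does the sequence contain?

2

GCGGCCGC occurs starting at positions 39, 75.
NotI cuts at 2 sites.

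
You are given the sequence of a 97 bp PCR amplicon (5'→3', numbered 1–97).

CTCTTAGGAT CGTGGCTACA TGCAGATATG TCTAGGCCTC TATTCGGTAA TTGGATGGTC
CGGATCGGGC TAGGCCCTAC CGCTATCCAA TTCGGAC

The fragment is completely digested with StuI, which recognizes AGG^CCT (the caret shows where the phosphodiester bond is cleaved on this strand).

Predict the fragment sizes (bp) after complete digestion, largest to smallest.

The StuI site (AGGCCT) starts at position 34.
StuI cuts after base 3 of each site, so after position 36.
Linear molecule, 1 cut → 2 fragments:
  1–36 → 36 bp
  37–97 → 61 bp
Sorted largest to smallest: 61, 36 bp.

61, 36 bp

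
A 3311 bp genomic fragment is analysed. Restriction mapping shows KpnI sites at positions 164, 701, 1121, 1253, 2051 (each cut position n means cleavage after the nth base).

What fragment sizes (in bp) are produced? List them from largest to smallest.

1260, 798, 537, 420, 164, 132 bp

Linear molecule, 5 cuts → 6 fragments:
  164 − 0 = 164 bp
  701 − 164 = 537 bp
  1121 − 701 = 420 bp
  1253 − 1121 = 132 bp
  2051 − 1253 = 798 bp
  3311 − 2051 = 1260 bp
Sorted largest to smallest: 1260, 798, 537, 420, 164, 132 bp.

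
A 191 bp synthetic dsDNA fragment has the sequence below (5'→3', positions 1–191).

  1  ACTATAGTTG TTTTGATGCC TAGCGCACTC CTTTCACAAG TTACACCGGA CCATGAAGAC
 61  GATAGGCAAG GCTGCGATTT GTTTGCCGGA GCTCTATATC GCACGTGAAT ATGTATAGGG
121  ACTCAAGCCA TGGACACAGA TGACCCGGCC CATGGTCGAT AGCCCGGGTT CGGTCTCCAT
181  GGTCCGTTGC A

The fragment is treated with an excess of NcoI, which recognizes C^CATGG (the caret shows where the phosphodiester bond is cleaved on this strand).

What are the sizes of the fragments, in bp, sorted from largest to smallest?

128, 27, 22, 14 bp

NcoI sites (CCATGG) start at positions 128, 150, 177.
NcoI cuts after the first base of each site, so after positions 128, 150, 177.
Linear molecule, 3 cuts → 4 fragments:
  1–128 → 128 bp
  129–150 → 22 bp
  151–177 → 27 bp
  178–191 → 14 bp
Sorted largest to smallest: 128, 27, 22, 14 bp.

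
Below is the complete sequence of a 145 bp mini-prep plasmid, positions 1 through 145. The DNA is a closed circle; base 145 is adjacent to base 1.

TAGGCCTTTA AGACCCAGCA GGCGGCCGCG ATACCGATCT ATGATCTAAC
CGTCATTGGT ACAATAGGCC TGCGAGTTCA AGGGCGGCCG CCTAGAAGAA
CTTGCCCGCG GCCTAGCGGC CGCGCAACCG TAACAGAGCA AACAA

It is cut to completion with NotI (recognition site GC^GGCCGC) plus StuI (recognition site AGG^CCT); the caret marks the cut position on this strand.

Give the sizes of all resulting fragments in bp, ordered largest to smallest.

45, 32, 32, 19, 17 bp

NotI sites (GCGGCCGC) start at positions 22, 84, 116.
NotI cuts after base 2 of each site, so after positions 23, 85, 117.
StuI sites (AGGCCT) start at positions 2, 66.
StuI cuts after base 3 of each site, so after positions 4, 68.
Combined cut positions: 4, 23, 68, 85, 117.
Circular molecule, 5 cuts → 5 fragments:
  5–23 → 19 bp
  24–68 → 45 bp
  69–85 → 17 bp
  86–117 → 32 bp
  118–145 then 1–4 → 28 + 4 = 32 bp
Sorted largest to smallest: 45, 32, 32, 19, 17 bp.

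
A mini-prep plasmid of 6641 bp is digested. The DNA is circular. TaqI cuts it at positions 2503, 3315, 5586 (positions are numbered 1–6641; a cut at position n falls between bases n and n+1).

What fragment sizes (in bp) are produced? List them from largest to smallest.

3558, 2271, 812 bp

Circular molecule, 3 cuts → 3 fragments:
  3315 − 2503 = 812 bp
  5586 − 3315 = 2271 bp
  wrap: 6641 − 5586 + 2503 = 3558 bp
Sorted largest to smallest: 3558, 2271, 812 bp.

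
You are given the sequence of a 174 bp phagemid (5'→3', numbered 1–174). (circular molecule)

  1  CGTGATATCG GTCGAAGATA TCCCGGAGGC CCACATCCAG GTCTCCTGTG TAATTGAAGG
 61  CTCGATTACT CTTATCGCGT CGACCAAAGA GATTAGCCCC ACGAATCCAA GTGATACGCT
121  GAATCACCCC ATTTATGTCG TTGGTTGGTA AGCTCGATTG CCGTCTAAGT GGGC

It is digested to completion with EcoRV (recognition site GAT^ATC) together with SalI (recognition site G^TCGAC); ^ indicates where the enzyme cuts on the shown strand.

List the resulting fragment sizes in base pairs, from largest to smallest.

EcoRV sites (GATATC) start at positions 4, 17.
EcoRV cuts after base 3 of each site, so after positions 6, 19.
The SalI site (GTCGAC) starts at position 79.
SalI cuts after the first base of each site, so after position 79.
Combined cut positions: 6, 19, 79.
Circular molecule, 3 cuts → 3 fragments:
  7–19 → 13 bp
  20–79 → 60 bp
  80–174 then 1–6 → 95 + 6 = 101 bp
Sorted largest to smallest: 101, 60, 13 bp.

101, 60, 13 bp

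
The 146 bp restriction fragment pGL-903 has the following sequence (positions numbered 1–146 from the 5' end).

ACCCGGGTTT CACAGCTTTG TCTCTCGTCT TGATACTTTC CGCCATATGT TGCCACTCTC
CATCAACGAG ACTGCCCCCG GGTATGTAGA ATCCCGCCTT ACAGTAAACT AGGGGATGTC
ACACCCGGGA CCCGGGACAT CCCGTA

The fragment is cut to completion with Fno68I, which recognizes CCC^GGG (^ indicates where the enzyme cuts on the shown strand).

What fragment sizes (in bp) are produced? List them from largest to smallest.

Fno68I sites (CCCGGG) start at positions 2, 77, 124, 131.
Fno68I cuts after base 3 of each site, so after positions 4, 79, 126, 133.
Linear molecule, 4 cuts → 5 fragments:
  1–4 → 4 bp
  5–79 → 75 bp
  80–126 → 47 bp
  127–133 → 7 bp
  134–146 → 13 bp
Sorted largest to smallest: 75, 47, 13, 7, 4 bp.

75, 47, 13, 7, 4 bp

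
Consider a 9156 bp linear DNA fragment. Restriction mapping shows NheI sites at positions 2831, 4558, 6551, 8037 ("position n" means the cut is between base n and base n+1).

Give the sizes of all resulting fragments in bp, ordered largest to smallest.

Linear molecule, 4 cuts → 5 fragments:
  2831 − 0 = 2831 bp
  4558 − 2831 = 1727 bp
  6551 − 4558 = 1993 bp
  8037 − 6551 = 1486 bp
  9156 − 8037 = 1119 bp
Sorted largest to smallest: 2831, 1993, 1727, 1486, 1119 bp.

2831, 1993, 1727, 1486, 1119 bp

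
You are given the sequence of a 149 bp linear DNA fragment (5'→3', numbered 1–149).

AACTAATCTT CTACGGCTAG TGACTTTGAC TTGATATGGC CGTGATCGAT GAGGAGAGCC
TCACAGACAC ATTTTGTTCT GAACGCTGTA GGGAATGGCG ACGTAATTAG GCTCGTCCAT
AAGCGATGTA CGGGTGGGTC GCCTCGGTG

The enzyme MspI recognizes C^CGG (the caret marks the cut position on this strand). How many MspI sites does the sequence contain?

0

No occurrence of CCGG is present in the sequence.
MspI does not cut: 0 sites.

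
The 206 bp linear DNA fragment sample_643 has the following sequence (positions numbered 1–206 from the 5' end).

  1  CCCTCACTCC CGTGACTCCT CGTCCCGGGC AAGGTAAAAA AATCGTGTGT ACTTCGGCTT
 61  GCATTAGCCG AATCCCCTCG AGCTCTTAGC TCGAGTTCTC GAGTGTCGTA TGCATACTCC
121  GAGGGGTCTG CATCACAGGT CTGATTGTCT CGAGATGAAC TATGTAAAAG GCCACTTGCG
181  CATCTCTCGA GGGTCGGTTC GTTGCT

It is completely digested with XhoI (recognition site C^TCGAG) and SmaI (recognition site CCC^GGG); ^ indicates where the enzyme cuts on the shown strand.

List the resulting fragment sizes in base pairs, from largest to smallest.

51, 51, 37, 26, 20, 13, 8 bp

XhoI sites (CTCGAG) start at positions 77, 90, 98, 149, 186.
XhoI cuts after the first base of each site, so after positions 77, 90, 98, 149, 186.
The SmaI site (CCCGGG) starts at position 24.
SmaI cuts after base 3 of each site, so after position 26.
Combined cut positions: 26, 77, 90, 98, 149, 186.
Linear molecule, 6 cuts → 7 fragments:
  1–26 → 26 bp
  27–77 → 51 bp
  78–90 → 13 bp
  91–98 → 8 bp
  99–149 → 51 bp
  150–186 → 37 bp
  187–206 → 20 bp
Sorted largest to smallest: 51, 51, 37, 26, 20, 13, 8 bp.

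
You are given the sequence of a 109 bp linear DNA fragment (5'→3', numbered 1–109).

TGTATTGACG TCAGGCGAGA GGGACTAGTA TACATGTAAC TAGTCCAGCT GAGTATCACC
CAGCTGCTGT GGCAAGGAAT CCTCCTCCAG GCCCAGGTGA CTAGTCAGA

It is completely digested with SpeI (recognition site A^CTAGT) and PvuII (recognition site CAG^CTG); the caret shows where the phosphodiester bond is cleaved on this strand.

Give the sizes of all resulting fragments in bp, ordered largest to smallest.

37, 24, 15, 15, 9, 9 bp

SpeI sites (ACTAGT) start at positions 24, 39, 100.
SpeI cuts after the first base of each site, so after positions 24, 39, 100.
PvuII sites (CAGCTG) start at positions 46, 61.
PvuII cuts after base 3 of each site, so after positions 48, 63.
Combined cut positions: 24, 39, 48, 63, 100.
Linear molecule, 5 cuts → 6 fragments:
  1–24 → 24 bp
  25–39 → 15 bp
  40–48 → 9 bp
  49–63 → 15 bp
  64–100 → 37 bp
  101–109 → 9 bp
Sorted largest to smallest: 37, 24, 15, 15, 9, 9 bp.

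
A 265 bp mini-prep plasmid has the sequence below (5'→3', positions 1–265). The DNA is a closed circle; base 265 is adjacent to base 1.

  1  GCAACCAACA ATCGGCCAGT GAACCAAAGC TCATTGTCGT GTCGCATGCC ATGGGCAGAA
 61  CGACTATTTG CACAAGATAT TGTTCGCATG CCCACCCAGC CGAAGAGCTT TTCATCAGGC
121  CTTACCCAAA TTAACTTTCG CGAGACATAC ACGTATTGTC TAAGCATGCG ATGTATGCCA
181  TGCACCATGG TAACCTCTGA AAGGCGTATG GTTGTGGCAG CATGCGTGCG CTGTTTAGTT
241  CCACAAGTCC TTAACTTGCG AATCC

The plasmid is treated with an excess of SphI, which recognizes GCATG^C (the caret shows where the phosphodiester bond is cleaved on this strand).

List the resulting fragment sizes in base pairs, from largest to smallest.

SphI sites (GCATGC) start at positions 44, 86, 164, 220.
SphI cuts after base 5 of each site (before the last base), so after positions 48, 90, 168, 224.
Circular molecule, 4 cuts → 4 fragments:
  49–90 → 42 bp
  91–168 → 78 bp
  169–224 → 56 bp
  225–265 then 1–48 → 41 + 48 = 89 bp
Sorted largest to smallest: 89, 78, 56, 42 bp.

89, 78, 56, 42 bp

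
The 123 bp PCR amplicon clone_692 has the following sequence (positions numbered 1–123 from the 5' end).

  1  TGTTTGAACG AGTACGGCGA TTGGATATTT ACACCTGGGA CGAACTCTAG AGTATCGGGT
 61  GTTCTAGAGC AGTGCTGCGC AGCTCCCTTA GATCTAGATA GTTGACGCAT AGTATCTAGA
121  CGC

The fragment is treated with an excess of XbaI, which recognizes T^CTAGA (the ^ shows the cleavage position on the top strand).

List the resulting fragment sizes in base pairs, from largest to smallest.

46, 30, 22, 17, 8 bp

XbaI sites (TCTAGA) start at positions 46, 63, 93, 115.
XbaI cuts after the first base of each site, so after positions 46, 63, 93, 115.
Linear molecule, 4 cuts → 5 fragments:
  1–46 → 46 bp
  47–63 → 17 bp
  64–93 → 30 bp
  94–115 → 22 bp
  116–123 → 8 bp
Sorted largest to smallest: 46, 30, 22, 17, 8 bp.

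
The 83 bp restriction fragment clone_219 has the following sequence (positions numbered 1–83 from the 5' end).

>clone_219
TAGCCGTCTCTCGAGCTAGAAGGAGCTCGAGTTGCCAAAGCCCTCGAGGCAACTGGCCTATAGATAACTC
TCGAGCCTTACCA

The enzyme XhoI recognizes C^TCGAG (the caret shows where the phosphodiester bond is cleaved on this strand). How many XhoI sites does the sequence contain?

4

CTCGAG occurs starting at positions 10, 26, 43, 70.
XhoI cuts at 4 sites.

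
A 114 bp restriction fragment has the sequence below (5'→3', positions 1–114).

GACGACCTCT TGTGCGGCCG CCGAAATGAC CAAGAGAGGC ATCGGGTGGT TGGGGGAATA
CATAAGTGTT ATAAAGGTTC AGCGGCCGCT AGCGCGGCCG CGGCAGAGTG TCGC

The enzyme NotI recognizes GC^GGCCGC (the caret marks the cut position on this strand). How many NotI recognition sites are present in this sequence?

3

GCGGCCGC occurs starting at positions 14, 82, 94.
NotI cuts at 3 sites.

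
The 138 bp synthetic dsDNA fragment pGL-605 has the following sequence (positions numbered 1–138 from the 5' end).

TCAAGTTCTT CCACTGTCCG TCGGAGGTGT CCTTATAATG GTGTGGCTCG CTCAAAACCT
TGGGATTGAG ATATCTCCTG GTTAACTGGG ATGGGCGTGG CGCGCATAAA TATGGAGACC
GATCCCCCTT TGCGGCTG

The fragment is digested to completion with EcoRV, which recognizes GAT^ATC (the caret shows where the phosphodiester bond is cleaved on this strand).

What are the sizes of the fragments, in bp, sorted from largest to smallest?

The EcoRV site (GATATC) starts at position 70.
EcoRV cuts after base 3 of each site, so after position 72.
Linear molecule, 1 cut → 2 fragments:
  1–72 → 72 bp
  73–138 → 66 bp
Sorted largest to smallest: 72, 66 bp.

72, 66 bp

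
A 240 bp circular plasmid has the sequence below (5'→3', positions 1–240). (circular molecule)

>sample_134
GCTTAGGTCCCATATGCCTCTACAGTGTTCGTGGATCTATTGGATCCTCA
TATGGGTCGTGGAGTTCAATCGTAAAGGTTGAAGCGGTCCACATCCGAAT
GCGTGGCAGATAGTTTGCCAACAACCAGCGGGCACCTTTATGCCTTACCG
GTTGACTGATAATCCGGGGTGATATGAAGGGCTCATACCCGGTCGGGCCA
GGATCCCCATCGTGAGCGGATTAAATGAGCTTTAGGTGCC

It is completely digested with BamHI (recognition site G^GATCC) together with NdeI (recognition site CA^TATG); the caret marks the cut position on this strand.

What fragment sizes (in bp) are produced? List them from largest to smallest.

BamHI sites (GGATCC) start at positions 42, 201.
BamHI cuts after the first base of each site, so after positions 42, 201.
NdeI sites (CATATG) start at positions 11, 49.
NdeI cuts after base 2 of each site, so after positions 12, 50.
Combined cut positions: 12, 42, 50, 201.
Circular molecule, 4 cuts → 4 fragments:
  13–42 → 30 bp
  43–50 → 8 bp
  51–201 → 151 bp
  202–240 then 1–12 → 39 + 12 = 51 bp
Sorted largest to smallest: 151, 51, 30, 8 bp.

151, 51, 30, 8 bp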